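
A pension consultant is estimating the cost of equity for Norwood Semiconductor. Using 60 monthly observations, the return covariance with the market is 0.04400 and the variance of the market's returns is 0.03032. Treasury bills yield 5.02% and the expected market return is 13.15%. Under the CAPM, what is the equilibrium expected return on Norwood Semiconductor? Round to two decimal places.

β = Cov(R_i, R_m) / Var(R_m) = 0.04400 / 0.03032 = 1.4512
MRP = 13.15% − 5.02% = 8.13%
E(R) = R_f + β × MRP = 5.02% + 1.4512 × 8.13% = 16.82%

16.82%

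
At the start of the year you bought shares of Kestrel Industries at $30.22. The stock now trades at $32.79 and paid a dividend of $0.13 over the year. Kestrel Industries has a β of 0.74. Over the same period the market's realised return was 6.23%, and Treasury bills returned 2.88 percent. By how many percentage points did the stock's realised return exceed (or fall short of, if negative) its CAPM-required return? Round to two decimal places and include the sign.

+3.58%

Realised HPR = (P1 + D1 − P0) / P0 = (32.79 + 0.13 − 30.22) / 30.22 = 2.70 / 30.22 = 8.9345%
MRP = 6.23% − 2.88% = 3.35%
CAPM required = R_f + β·MRP = 2.88% + 0.74 × 3.35% = 5.3590%
α = realised − required = 8.9345% − 5.3590% = +3.58%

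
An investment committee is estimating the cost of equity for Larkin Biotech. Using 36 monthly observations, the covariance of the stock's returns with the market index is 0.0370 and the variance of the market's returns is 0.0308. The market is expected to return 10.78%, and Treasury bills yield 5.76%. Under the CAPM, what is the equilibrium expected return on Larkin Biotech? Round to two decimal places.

11.79%

β = Cov(R_i, R_m) / Var(R_m) = 0.0370 / 0.0308 = 1.2013
MRP = 10.78% − 5.76% = 5.02%
E(R) = R_f + β × MRP = 5.76% + 1.2013 × 5.02% = 11.79%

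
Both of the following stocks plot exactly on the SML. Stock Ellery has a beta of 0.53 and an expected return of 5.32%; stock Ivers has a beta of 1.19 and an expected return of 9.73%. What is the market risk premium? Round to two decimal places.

Both satisfy E(R) = R_f + β·MRP, so the slope of the SML is
MRP = (9.73% − 5.32%) / (1.19 − 0.53) = 4.41% / 0.66 = 6.6818%

6.68%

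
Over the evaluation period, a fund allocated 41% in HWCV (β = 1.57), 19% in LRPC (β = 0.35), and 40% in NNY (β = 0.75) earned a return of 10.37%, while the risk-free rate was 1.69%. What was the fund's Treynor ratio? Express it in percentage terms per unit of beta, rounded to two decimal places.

8.59%

β_P = 0.41×1.57 + 0.19×0.35 + 0.40×0.75 = 1.0102
Treynor = (R_P − R_f) / β_P = (10.37% − 1.69%) / 1.0102 = 8.68% / 1.0102 = 8.59%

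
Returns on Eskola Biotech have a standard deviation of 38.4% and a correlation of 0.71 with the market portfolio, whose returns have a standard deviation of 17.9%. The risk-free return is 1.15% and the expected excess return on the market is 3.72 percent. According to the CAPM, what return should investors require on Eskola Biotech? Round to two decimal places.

6.82%

β = ρ × σ_i / σ_m = 0.71 × 38.4% / 17.9% = 1.5231
E(R) = 1.15% + 1.5231 × 3.72% = 6.82%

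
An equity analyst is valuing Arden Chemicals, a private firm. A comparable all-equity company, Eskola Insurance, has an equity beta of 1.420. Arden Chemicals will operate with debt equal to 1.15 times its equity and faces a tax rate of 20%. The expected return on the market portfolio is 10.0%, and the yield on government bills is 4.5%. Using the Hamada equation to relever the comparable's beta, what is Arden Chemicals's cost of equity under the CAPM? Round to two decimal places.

β_L = β_U × [1 + (1 − t)(D/E)] = 1.420 × [1 + (1 − 0.20) × 1.15]
    = 1.420 × [1 + 0.80 × 1.15] = 1.420 × 1.9200 = 2.7264
MRP = 10.0% − 4.5% = 5.50%
E(R) = R_f + β_L × MRP = 4.5% + 2.7264 × 5.5% = 19.50%

19.50%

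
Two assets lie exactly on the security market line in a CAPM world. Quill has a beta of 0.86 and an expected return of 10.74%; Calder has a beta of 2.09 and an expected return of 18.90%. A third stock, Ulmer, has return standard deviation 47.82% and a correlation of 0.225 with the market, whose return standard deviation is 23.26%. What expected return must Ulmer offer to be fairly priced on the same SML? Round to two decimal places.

MRP = (18.90% − 10.74%) / (2.09 − 0.86) = 6.6341%
R_f = 10.74% − 0.86 × 6.6341% = 5.0347%
β_Ulmer = ρ·σ_i/σ_m = 0.225 × 47.82 / 23.26 = 0.4626
E(R_Ulmer) = R_f + β × MRP = 5.0347% + 0.4626 × 6.6341% = 8.10%

8.10%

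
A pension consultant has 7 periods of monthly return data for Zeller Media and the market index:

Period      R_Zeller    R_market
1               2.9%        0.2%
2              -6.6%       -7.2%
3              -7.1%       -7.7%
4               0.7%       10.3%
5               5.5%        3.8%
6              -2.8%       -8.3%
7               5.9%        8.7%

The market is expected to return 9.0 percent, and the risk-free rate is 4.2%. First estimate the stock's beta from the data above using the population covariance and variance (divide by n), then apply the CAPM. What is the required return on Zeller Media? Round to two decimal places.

6.82%

Mean R_i = (2.9 − 6.6 − 7.1 + 0.7 + 5.5 − 2.8 + 5.9) / 7 = -0.2143%
Mean R_m = (0.2 − 7.2 − 7.7 + 10.3 + 3.8 − 8.3 + 8.7) / 7 = -0.0286%
Σ(R_i − R̄_i)(R_m − R̄_m) = 205.4071  ⇒  Cov = 205.4071 / 7 = 29.3439
Σ(R_m − R̄_m)² = 376.2743  ⇒  Var(R_m) = 376.2743 / 7 = 53.7535
β = Cov / Var(R_m) = 29.3439 / 53.7535 = 0.5459
MRP = 9.0% − 4.2% = 4.80%
E(R) = R_f + β × MRP = 4.2% + 0.5459 × 4.8% = 6.82%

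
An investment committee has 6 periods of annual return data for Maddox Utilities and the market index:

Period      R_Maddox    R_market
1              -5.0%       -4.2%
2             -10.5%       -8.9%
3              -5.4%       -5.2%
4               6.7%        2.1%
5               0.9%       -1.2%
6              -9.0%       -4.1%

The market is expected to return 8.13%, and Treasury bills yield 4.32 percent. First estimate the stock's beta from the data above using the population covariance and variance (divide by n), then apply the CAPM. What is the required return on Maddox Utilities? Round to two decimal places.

Mean R_i = (-5.0 − 10.5 − 5.4 + 6.7 + 0.9 − 9.0) / 6 = -3.7167%
Mean R_m = (-4.2 − 8.9 − 5.2 + 2.1 − 1.2 − 4.1) / 6 = -3.5833%
Σ(R_i − R̄_i)(R_m − R̄_m) = 112.5117  ⇒  Cov = 112.5117 / 6 = 18.7520
Σ(R_m − R̄_m)² = 69.5083  ⇒  Var(R_m) = 69.5083 / 6 = 11.5847
β = Cov / Var(R_m) = 18.7520 / 11.5847 = 1.6187
MRP = 8.13% − 4.32% = 3.81%
E(R) = R_f + β × MRP = 4.32% + 1.6187 × 3.81% = 10.49%

10.49%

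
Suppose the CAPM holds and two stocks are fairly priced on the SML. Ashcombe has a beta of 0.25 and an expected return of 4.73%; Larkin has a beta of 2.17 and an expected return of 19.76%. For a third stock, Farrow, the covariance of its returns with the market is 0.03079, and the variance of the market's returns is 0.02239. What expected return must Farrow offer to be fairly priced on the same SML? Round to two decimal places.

13.54%

MRP = (19.76% − 4.73%) / (2.17 − 0.25) = 7.8281%
R_f = 4.73% − 0.25 × 7.8281% = 2.7730%
β_Farrow = Cov / Var(R_m) = 0.03079 / 0.02239 = 1.3752
E(R_Farrow) = R_f + β × MRP = 2.7730% + 1.3752 × 7.8281% = 13.54%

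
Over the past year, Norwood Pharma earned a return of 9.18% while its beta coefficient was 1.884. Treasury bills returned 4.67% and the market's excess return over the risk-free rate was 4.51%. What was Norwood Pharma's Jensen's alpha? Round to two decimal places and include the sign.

-3.99%

CAPM benchmark = R_f + β(R_m − R_f) = 4.67% + 1.884 × 4.51% = 13.16684%
α = actual − benchmark = 9.18% − 13.16684% = -3.99%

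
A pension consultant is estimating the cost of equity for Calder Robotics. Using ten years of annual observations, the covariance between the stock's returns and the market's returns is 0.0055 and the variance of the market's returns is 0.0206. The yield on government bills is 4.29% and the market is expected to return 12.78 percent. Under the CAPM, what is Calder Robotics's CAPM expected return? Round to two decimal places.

β = Cov(R_i, R_m) / Var(R_m) = 0.0055 / 0.0206 = 0.2670
MRP = 12.78% − 4.29% = 8.49%
E(R) = R_f + β × MRP = 4.29% + 0.2670 × 8.49% = 6.56%

6.56%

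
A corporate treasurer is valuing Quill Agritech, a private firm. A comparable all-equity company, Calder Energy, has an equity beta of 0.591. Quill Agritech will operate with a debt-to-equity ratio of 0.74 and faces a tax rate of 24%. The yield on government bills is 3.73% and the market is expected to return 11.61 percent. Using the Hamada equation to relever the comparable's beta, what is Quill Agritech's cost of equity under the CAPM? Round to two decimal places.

11.01%

β_L = β_U × [1 + (1 − t)(D/E)] = 0.591 × [1 + (1 − 0.24) × 0.74]
    = 0.591 × [1 + 0.76 × 0.74] = 0.591 × 1.5624 = 0.9234
MRP = 11.61% − 3.73% = 7.88%
E(R) = R_f + β_L × MRP = 3.73% + 0.9234 × 7.88% = 11.01%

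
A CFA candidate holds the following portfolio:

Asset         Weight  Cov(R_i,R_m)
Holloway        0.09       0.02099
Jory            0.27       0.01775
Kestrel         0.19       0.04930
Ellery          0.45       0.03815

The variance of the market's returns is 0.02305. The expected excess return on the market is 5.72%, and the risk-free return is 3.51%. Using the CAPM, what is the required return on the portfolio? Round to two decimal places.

β_Holloway = 0.02099 / 0.02305 = 0.9106
β_Jory = 0.01775 / 0.02305 = 0.7701
β_Kestrel = 0.04930 / 0.02305 = 2.1388
β_Ellery = 0.03815 / 0.02305 = 1.6551
β_P = Σ w_i β_i = 0.09×0.9106 + 0.27×0.7701 + 0.19×2.1388 + 0.45×1.6551 = 1.4410
E(R_P) = R_f + β_P × MRP = 3.51% + 1.4410 × 5.72% = 11.75%

11.75%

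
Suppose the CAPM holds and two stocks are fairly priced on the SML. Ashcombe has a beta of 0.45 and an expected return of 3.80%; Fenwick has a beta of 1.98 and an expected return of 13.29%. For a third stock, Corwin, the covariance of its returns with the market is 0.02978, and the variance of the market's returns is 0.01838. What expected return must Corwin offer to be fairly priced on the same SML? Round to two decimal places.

11.06%

MRP = (13.29% − 3.80%) / (1.98 − 0.45) = 6.2026%
R_f = 3.80% − 0.45 × 6.2026% = 1.0088%
β_Corwin = Cov / Var(R_m) = 0.02978 / 0.01838 = 1.6202
E(R_Corwin) = R_f + β × MRP = 1.0088% + 1.6202 × 6.2026% = 11.06%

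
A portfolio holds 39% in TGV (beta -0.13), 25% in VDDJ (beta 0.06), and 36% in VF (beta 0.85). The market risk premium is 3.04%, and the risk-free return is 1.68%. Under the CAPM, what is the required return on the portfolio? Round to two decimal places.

2.50%

β_P = Σ w_i β_i = 0.39×-0.13 + 0.25×0.06 + 0.36×0.85 = 0.2703
E(R_P) = R_f + β_P × MRP = 1.68% + 0.2703 × 3.04% = 2.50%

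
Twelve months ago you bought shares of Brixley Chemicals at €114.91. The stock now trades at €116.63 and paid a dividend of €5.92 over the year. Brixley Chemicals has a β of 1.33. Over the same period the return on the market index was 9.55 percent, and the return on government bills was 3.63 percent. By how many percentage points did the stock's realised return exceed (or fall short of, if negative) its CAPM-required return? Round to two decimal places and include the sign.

Realised HPR = (P1 + D1 − P0) / P0 = (116.63 + 5.92 − 114.91) / 114.91 = 7.64 / 114.91 = 6.6487%
MRP = 9.55% − 3.63% = 5.92%
CAPM required = R_f + β·MRP = 3.63% + 1.33 × 5.92% = 11.5036%
α = realised − required = 6.6487% − 11.5036% = -4.85%

-4.85%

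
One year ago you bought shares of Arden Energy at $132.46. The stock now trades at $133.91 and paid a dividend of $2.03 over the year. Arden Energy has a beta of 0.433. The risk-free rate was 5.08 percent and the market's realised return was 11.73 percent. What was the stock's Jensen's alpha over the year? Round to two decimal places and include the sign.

Realised HPR = (P1 + D1 − P0) / P0 = (133.91 + 2.03 − 132.46) / 132.46 = 3.48 / 132.46 = 2.6272%
MRP = 11.73% − 5.08% = 6.65%
CAPM required = R_f + β·MRP = 5.08% + 0.433 × 6.65% = 7.95945%
α = realised − required = 2.6272% − 7.95945% = -5.33%

-5.33%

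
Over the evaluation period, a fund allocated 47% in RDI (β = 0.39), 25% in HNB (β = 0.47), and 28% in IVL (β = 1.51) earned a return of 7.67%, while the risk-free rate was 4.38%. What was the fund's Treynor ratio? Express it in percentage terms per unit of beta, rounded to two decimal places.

β_P = 0.47×0.39 + 0.25×0.47 + 0.28×1.51 = 0.7236
Treynor = (R_P − R_f) / β_P = (7.67% − 4.38%) / 0.7236 = 3.29% / 0.7236 = 4.55%

4.55%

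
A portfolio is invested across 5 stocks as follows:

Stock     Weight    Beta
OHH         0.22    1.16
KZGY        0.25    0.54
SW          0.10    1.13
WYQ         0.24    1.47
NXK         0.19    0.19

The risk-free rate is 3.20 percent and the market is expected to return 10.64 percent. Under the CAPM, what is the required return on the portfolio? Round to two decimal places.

9.84%

β_P = Σ w_i β_i = 0.22×1.16 + 0.25×0.54 + 0.10×1.13 + 0.24×1.47 + 0.19×0.19 = 0.8921
MRP = 10.64% − 3.20% = 7.44%
E(R_P) = R_f + β_P × MRP = 3.20% + 0.8921 × 7.44% = 9.84%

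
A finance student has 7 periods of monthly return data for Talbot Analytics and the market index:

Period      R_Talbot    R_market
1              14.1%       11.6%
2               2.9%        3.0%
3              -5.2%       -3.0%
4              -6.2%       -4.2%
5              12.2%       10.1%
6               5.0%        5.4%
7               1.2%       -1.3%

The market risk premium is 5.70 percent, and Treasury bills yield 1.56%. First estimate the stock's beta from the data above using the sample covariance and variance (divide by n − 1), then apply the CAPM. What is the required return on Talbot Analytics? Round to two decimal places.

8.52%

Mean R_i = (14.1 + 2.9 − 5.2 − 6.2 + 12.2 + 5.0 + 1.2) / 7 = 3.4286%
Mean R_m = (11.6 + 3.0 − 3.0 − 4.2 + 10.1 + 5.4 − 1.3) / 7 = 3.0857%
Σ(R_i − R̄_i)(R_m − R̄_m) = 288.5029  ⇒  Cov = 288.5029 / 6 = 48.0838
Σ(R_m − R̄_m)² = 236.4086  ⇒  Var(R_m) = 236.4086 / 6 = 39.4014
β = Cov / Var(R_m) = 48.0838 / 39.4014 = 1.2204
E(R) = R_f + β × MRP = 1.56% + 1.2204 × 5.70% = 8.52%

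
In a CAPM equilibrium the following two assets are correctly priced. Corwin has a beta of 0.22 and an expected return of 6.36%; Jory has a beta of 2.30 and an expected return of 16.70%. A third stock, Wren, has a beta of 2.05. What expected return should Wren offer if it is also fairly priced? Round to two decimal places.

MRP (SML slope) = (16.70% − 6.36%) / (2.30 − 0.22) = 10.34% / 2.08 = 4.9712%
R_f (intercept) = 6.36% − 0.22 × 4.9712% = 5.2663%
E(R_Wren) = R_f + β × MRP = 5.2663% + 2.05 × 4.9712% = 15.46%

15.46%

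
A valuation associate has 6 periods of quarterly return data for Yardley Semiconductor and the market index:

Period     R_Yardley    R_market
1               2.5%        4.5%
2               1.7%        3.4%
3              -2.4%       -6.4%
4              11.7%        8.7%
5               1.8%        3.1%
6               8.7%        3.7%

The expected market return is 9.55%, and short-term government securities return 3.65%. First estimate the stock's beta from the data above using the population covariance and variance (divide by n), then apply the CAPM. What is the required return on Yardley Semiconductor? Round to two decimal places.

Mean R_i = (2.5 + 1.7 − 2.4 + 11.7 + 1.8 + 8.7) / 6 = 4.0000%
Mean R_m = (4.5 + 3.4 − 6.4 + 8.7 + 3.1 + 3.7) / 6 = 2.8333%
Σ(R_i − R̄_i)(R_m − R̄_m) = 103.9500  ⇒  Cov = 103.9500 / 6 = 17.3250
Σ(R_m − R̄_m)² = 123.5933  ⇒  Var(R_m) = 123.5933 / 6 = 20.5989
β = Cov / Var(R_m) = 17.3250 / 20.5989 = 0.8411
MRP = 9.55% − 3.65% = 5.90%
E(R) = R_f + β × MRP = 3.65% + 0.8411 × 5.90% = 8.61%

8.61%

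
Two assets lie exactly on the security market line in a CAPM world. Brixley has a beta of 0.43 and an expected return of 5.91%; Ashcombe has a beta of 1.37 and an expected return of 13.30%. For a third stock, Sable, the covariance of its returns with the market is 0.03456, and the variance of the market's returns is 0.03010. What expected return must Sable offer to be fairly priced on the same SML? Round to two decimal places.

MRP = (13.30% − 5.91%) / (1.37 − 0.43) = 7.8617%
R_f = 5.91% − 0.43 × 7.8617% = 2.5295%
β_Sable = Cov / Var(R_m) = 0.03456 / 0.03010 = 1.1482
E(R_Sable) = R_f + β × MRP = 2.5295% + 1.1482 × 7.8617% = 11.56%

11.56%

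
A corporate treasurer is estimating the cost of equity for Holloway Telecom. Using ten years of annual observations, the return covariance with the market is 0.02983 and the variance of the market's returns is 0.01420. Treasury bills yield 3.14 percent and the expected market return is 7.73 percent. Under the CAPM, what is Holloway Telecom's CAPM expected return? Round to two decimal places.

12.78%

β = Cov(R_i, R_m) / Var(R_m) = 0.02983 / 0.01420 = 2.1007
MRP = 7.73% − 3.14% = 4.59%
E(R) = R_f + β × MRP = 3.14% + 2.1007 × 4.59% = 12.78%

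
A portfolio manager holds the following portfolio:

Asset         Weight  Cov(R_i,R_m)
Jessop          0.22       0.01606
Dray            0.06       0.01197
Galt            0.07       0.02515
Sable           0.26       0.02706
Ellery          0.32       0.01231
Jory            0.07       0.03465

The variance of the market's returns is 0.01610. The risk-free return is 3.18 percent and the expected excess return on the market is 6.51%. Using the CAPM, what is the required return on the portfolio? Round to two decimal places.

β_Jessop = 0.01606 / 0.01610 = 0.9975
β_Dray = 0.01197 / 0.01610 = 0.7435
β_Galt = 0.02515 / 0.01610 = 1.5621
β_Sable = 0.02706 / 0.01610 = 1.6807
β_Ellery = 0.01231 / 0.01610 = 0.7646
β_Jory = 0.03465 / 0.01610 = 2.1522
β_P = Σ w_i β_i = 0.22×0.9975 + 0.06×0.7435 + 0.07×1.5621 + 0.26×1.6807 + 0.32×0.7646 + 0.07×2.1522 = 1.2057
E(R_P) = R_f + β_P × MRP = 3.18% + 1.2057 × 6.51% = 11.03%

11.03%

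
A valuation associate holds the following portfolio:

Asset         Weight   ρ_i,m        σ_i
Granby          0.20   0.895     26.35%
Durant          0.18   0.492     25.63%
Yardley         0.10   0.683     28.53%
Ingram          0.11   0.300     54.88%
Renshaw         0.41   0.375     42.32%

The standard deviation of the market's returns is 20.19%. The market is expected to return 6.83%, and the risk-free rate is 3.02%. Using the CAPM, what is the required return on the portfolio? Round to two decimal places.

6.28%

β_Granby = 0.895 × 26.35% / 20.19% = 1.1681
β_Durant = 0.492 × 25.63% / 20.19% = 0.6246
β_Yardley = 0.683 × 28.53% / 20.19% = 0.9651
β_Ingram = 0.300 × 54.88% / 20.19% = 0.8155
β_Renshaw = 0.375 × 42.32% / 20.19% = 0.7860
β_P = Σ w_i β_i = 0.20×1.1681 + 0.18×0.6246 + 0.10×0.9651 + 0.11×0.8155 + 0.41×0.7860 = 0.8545
MRP = 6.83% − 3.02% = 3.81%
E(R_P) = R_f + β_P × MRP = 3.02% + 0.8545 × 3.81% = 6.28%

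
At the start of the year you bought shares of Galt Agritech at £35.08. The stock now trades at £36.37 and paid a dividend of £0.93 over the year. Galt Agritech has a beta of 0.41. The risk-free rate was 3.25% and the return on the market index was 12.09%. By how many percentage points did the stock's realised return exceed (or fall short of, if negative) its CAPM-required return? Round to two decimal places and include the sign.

Realised HPR = (P1 + D1 − P0) / P0 = (36.37 + 0.93 − 35.08) / 35.08 = 2.22 / 35.08 = 6.3284%
MRP = 12.09% − 3.25% = 8.84%
CAPM required = R_f + β·MRP = 3.25% + 0.41 × 8.84% = 6.8744%
α = realised − required = 6.3284% − 6.8744% = -0.55%

-0.55%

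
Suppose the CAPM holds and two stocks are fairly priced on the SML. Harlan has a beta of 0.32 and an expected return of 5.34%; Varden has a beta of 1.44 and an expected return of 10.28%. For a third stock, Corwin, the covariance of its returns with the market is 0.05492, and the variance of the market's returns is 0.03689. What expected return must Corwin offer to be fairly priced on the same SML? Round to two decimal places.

MRP = (10.28% − 5.34%) / (1.44 − 0.32) = 4.4107%
R_f = 5.34% − 0.32 × 4.4107% = 3.9286%
β_Corwin = Cov / Var(R_m) = 0.05492 / 0.03689 = 1.4888
E(R_Corwin) = R_f + β × MRP = 3.9286% + 1.4888 × 4.4107% = 10.50%

10.50%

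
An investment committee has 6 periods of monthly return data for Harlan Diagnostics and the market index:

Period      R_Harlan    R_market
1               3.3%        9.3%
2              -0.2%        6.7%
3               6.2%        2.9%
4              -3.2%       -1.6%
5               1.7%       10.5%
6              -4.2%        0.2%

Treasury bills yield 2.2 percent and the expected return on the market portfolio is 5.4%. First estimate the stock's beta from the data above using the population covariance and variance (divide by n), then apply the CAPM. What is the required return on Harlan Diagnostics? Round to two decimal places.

Mean R_i = (3.3 − 0.2 + 6.2 − 3.2 + 1.7 − 4.2) / 6 = 0.6000%
Mean R_m = (9.3 + 6.7 + 2.9 − 1.6 + 10.5 + 0.2) / 6 = 4.6667%
Σ(R_i − R̄_i)(R_m − R̄_m) = 52.6600  ⇒  Cov = 52.6600 / 6 = 8.7767
Σ(R_m − R̄_m)² = 121.9733  ⇒  Var(R_m) = 121.9733 / 6 = 20.3289
β = Cov / Var(R_m) = 8.7767 / 20.3289 = 0.4317
MRP = 5.4% − 2.2% = 3.20%
E(R) = R_f + β × MRP = 2.2% + 0.4317 × 3.2% = 3.58%

3.58%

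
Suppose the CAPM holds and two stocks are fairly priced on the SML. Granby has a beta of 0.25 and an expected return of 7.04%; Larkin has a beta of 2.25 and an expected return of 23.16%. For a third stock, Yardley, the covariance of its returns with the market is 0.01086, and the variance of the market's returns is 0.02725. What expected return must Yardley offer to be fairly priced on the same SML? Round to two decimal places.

MRP = (23.16% − 7.04%) / (2.25 − 0.25) = 8.0600%
R_f = 7.04% − 0.25 × 8.0600% = 5.0250%
β_Yardley = Cov / Var(R_m) = 0.01086 / 0.02725 = 0.3985
E(R_Yardley) = R_f + β × MRP = 5.0250% + 0.3985 × 8.0600% = 8.24%

8.24%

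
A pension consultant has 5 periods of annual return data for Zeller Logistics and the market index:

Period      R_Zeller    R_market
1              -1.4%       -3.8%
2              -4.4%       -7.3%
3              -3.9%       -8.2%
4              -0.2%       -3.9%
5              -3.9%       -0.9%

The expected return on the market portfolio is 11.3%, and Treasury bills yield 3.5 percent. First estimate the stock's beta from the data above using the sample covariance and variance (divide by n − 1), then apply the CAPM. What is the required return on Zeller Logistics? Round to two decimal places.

Mean R_i = (-1.4 − 4.4 − 3.9 − 0.2 − 3.9) / 5 = -2.7600%
Mean R_m = (-3.8 − 7.3 − 8.2 − 3.9 − 0.9) / 5 = -4.8200%
Σ(R_i − R̄_i)(R_m − R̄_m) = 7.1940  ⇒  Cov = 7.1940 / 4 = 1.7985
Σ(R_m − R̄_m)² = 34.8280  ⇒  Var(R_m) = 34.8280 / 4 = 8.7070
β = Cov / Var(R_m) = 1.7985 / 8.7070 = 0.2066
MRP = 11.3% − 3.5% = 7.80%
E(R) = R_f + β × MRP = 3.5% + 0.2066 × 7.8% = 5.11%

5.11%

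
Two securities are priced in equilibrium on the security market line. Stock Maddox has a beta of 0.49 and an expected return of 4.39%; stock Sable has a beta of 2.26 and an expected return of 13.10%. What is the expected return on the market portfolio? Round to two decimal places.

6.90%

Both satisfy E(R) = R_f + β·MRP, so the slope of the SML is
MRP = (13.10% − 4.39%) / (2.26 − 0.49) = 8.71% / 1.77 = 4.9209%
R_f = E(R_Maddox) − β_Maddox·MRP = 4.39% − 0.49 × 4.9209% = 1.9788%
E(R_m) = R_f + MRP = 1.9788% + 4.9209% = 6.90%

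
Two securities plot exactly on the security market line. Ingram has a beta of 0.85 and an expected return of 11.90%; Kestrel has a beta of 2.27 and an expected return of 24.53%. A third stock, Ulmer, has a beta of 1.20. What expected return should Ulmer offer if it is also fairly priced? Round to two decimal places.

MRP (SML slope) = (24.53% − 11.90%) / (2.27 − 0.85) = 12.63% / 1.42 = 8.8944%
R_f (intercept) = 11.90% − 0.85 × 8.8944% = 4.3398%
E(R_Ulmer) = R_f + β × MRP = 4.3398% + 1.20 × 8.8944% = 15.01%

15.01%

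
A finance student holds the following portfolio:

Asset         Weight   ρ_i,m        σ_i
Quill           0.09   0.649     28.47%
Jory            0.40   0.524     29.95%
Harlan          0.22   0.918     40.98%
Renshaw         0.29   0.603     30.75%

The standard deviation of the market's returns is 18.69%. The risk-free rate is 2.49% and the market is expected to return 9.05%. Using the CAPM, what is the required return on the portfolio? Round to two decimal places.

β_Quill = 0.649 × 28.47% / 18.69% = 0.9886
β_Jory = 0.524 × 29.95% / 18.69% = 0.8397
β_Harlan = 0.918 × 40.98% / 18.69% = 2.0128
β_Renshaw = 0.603 × 30.75% / 18.69% = 0.9921
β_P = Σ w_i β_i = 0.09×0.9886 + 0.40×0.8397 + 0.22×2.0128 + 0.29×0.9921 = 1.1554
MRP = 9.05% − 2.49% = 6.56%
E(R_P) = R_f + β_P × MRP = 2.49% + 1.1554 × 6.56% = 10.07%

10.07%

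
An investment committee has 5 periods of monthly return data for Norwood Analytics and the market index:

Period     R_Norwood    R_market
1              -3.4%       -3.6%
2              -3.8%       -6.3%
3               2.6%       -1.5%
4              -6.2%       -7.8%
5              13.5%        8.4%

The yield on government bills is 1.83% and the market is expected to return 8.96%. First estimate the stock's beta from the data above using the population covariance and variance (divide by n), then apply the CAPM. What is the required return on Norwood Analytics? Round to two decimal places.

10.57%

Mean R_i = (-3.4 − 3.8 + 2.6 − 6.2 + 13.5) / 5 = 0.5400%
Mean R_m = (-3.6 − 6.3 − 1.5 − 7.8 + 8.4) / 5 = -2.1600%
Σ(R_i − R̄_i)(R_m − R̄_m) = 199.8720  ⇒  Cov = 199.8720 / 5 = 39.9744
Σ(R_m − R̄_m)² = 162.9720  ⇒  Var(R_m) = 162.9720 / 5 = 32.5944
β = Cov / Var(R_m) = 39.9744 / 32.5944 = 1.2264
MRP = 8.96% − 1.83% = 7.13%
E(R) = R_f + β × MRP = 1.83% + 1.2264 × 7.13% = 10.57%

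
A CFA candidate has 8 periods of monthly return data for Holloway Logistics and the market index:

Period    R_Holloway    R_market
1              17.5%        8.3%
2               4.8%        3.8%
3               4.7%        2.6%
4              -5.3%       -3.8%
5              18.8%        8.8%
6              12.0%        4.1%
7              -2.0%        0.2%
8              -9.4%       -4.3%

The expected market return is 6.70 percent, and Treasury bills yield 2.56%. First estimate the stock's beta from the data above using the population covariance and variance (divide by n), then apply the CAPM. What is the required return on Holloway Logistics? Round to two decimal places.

Mean R_i = (17.5 + 4.8 + 4.7 − 5.3 + 18.8 + 12.0 − 2.0 − 9.4) / 8 = 5.1375%
Mean R_m = (8.3 + 3.8 + 2.6 − 3.8 + 8.8 + 4.1 + 0.2 − 4.3) / 8 = 2.4625%
Σ(R_i − R̄_i)(R_m − R̄_m) = 349.3013  ⇒  Cov = 349.3013 / 8 = 43.6627
Σ(R_m − R̄_m)² = 168.7988  ⇒  Var(R_m) = 168.7988 / 8 = 21.0999
β = Cov / Var(R_m) = 43.6627 / 21.0999 = 2.0693
MRP = 6.70% − 2.56% = 4.14%
E(R) = R_f + β × MRP = 2.56% + 2.0693 × 4.14% = 11.13%

11.13%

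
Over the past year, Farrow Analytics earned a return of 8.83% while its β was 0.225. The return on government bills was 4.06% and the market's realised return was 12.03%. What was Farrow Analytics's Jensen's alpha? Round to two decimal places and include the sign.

+2.98%

Market excess return = 12.03% − 4.06% = 7.97%
CAPM benchmark = R_f + β(R_m − R_f) = 4.06% + 0.225 × 7.97% = 5.85325%
α = actual − benchmark = 8.83% − 5.85325% = +2.98%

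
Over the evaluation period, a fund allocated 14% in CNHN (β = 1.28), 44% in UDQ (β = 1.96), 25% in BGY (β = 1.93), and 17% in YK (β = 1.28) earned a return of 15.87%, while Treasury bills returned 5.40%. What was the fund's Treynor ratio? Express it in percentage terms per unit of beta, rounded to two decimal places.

β_P = 0.14×1.28 + 0.44×1.96 + 0.25×1.93 + 0.17×1.28 = 1.7417
Treynor = (R_P − R_f) / β_P = (15.87% − 5.40%) / 1.7417 = 10.47% / 1.7417 = 6.01%

6.01%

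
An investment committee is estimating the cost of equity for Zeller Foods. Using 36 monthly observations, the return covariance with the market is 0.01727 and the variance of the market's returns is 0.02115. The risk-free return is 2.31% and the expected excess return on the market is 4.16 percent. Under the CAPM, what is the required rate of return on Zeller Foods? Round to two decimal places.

5.71%

β = Cov(R_i, R_m) / Var(R_m) = 0.01727 / 0.02115 = 0.8165
E(R) = R_f + β × MRP = 2.31% + 0.8165 × 4.16% = 5.71%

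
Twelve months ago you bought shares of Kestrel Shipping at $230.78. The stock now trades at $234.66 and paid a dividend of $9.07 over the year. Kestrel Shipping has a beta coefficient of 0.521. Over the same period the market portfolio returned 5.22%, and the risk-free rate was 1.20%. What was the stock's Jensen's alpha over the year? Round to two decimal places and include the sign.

+2.32%

Realised HPR = (P1 + D1 − P0) / P0 = (234.66 + 9.07 − 230.78) / 230.78 = 12.95 / 230.78 = 5.6114%
MRP = 5.22% − 1.20% = 4.02%
CAPM required = R_f + β·MRP = 1.20% + 0.521 × 4.02% = 3.29442%
α = realised − required = 5.6114% − 3.29442% = +2.32%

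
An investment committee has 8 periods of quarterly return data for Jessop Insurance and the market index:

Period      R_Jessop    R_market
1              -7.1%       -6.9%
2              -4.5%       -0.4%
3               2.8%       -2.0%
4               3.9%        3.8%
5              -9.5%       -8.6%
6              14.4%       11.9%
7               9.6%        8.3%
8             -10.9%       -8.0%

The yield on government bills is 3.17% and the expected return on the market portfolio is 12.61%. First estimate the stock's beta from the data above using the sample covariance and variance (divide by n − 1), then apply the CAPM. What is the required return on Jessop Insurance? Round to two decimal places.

14.10%

Mean R_i = (-7.1 − 4.5 + 2.8 + 3.9 − 9.5 + 14.4 + 9.6 − 10.9) / 8 = -0.1625%
Mean R_m = (-6.9 − 0.4 − 2.0 + 3.8 − 8.6 + 11.9 + 8.3 − 8.0) / 8 = -0.2375%
Σ(R_i − R̄_i)(R_m − R̄_m) = 479.6413  ⇒  Cov = 479.6413 / 7 = 68.5202
Σ(R_m − R̄_m)² = 414.2188  ⇒  Var(R_m) = 414.2188 / 7 = 59.1741
β = Cov / Var(R_m) = 68.5202 / 59.1741 = 1.1579
MRP = 12.61% − 3.17% = 9.44%
E(R) = R_f + β × MRP = 3.17% + 1.1579 × 9.44% = 14.10%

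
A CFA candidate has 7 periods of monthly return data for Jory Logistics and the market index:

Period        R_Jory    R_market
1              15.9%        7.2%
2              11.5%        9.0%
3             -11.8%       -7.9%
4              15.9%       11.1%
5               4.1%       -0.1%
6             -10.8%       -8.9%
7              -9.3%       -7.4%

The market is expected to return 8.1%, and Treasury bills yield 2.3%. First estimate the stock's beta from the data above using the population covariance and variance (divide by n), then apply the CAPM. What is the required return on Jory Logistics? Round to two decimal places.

Mean R_i = (15.9 + 11.5 − 11.8 + 15.9 + 4.1 − 10.8 − 9.3) / 7 = 2.2143%
Mean R_m = (7.2 + 9.0 − 7.9 + 11.1 − 0.1 − 8.9 − 7.4) / 7 = 0.4286%
Σ(R_i − R̄_i)(R_m − R̄_m) = 645.5771  ⇒  Cov = 645.5771 / 7 = 92.2253
Σ(R_m − R̄_m)² = 451.1543  ⇒  Var(R_m) = 451.1543 / 7 = 64.4506
β = Cov / Var(R_m) = 92.2253 / 64.4506 = 1.4309
MRP = 8.1% − 2.3% = 5.80%
E(R) = R_f + β × MRP = 2.3% + 1.4309 × 5.8% = 10.60%

10.60%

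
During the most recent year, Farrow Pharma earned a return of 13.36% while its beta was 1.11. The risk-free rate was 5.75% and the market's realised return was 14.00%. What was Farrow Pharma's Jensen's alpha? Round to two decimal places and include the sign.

Market excess return = 14.00% − 5.75% = 8.25%
CAPM benchmark = R_f + β(R_m − R_f) = 5.75% + 1.11 × 8.25% = 14.9075%
α = actual − benchmark = 13.36% − 14.9075% = -1.55%

-1.55%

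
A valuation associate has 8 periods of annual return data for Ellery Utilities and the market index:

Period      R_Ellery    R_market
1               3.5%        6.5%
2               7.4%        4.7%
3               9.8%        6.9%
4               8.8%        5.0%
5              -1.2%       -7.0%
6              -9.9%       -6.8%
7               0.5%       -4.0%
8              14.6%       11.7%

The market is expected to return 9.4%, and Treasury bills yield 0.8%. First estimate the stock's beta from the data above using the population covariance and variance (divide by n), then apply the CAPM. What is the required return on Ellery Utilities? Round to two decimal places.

Mean R_i = (3.5 + 7.4 + 9.8 + 8.8 − 1.2 − 9.9 + 0.5 + 14.6) / 8 = 4.1875%
Mean R_m = (6.5 + 4.7 + 6.9 + 5.0 − 7.0 − 6.8 − 4.0 + 11.7) / 8 = 2.1250%
Σ(R_i − R̄_i)(R_m − R̄_m) = 342.5025  ⇒  Cov = 342.5025 / 8 = 42.8128
Σ(R_m − R̄_m)² = 348.9550  ⇒  Var(R_m) = 348.9550 / 8 = 43.6194
β = Cov / Var(R_m) = 42.8128 / 43.6194 = 0.9815
MRP = 9.4% − 0.8% = 8.60%
E(R) = R_f + β × MRP = 0.8% + 0.9815 × 8.6% = 9.24%

9.24%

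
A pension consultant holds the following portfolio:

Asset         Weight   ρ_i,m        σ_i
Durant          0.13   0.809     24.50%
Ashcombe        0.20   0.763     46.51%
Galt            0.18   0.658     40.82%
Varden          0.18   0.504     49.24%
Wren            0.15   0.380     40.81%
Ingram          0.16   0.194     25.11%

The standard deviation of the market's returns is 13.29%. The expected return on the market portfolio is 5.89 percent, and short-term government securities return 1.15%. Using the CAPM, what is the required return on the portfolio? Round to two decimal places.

9.03%

β_Durant = 0.809 × 24.50% / 13.29% = 1.4914
β_Ashcombe = 0.763 × 46.51% / 13.29% = 2.6702
β_Galt = 0.658 × 40.82% / 13.29% = 2.0210
β_Varden = 0.504 × 49.24% / 13.29% = 1.8673
β_Wren = 0.380 × 40.81% / 13.29% = 1.1669
β_Ingram = 0.194 × 25.11% / 13.29% = 0.3665
β_P = Σ w_i β_i = 0.13×1.4914 + 0.20×2.6702 + 0.18×2.0210 + 0.18×1.8673 + 0.15×1.1669 + 0.16×0.3665 = 1.6615
MRP = 5.89% − 1.15% = 4.74%
E(R_P) = R_f + β_P × MRP = 1.15% + 1.6615 × 4.74% = 9.03%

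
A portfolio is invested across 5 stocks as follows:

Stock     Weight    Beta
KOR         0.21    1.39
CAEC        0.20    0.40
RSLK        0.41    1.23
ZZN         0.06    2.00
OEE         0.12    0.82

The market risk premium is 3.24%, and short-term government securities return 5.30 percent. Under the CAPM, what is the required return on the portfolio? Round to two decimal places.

8.85%

β_P = Σ w_i β_i = 0.21×1.39 + 0.20×0.40 + 0.41×1.23 + 0.06×2.00 + 0.12×0.82 = 1.0946
E(R_P) = R_f + β_P × MRP = 5.30% + 1.0946 × 3.24% = 8.85%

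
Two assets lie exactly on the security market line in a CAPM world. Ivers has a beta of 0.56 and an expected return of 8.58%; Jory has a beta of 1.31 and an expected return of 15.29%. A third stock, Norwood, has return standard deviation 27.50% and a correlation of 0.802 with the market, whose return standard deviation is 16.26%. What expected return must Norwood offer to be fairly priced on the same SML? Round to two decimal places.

15.71%

MRP = (15.29% − 8.58%) / (1.31 − 0.56) = 8.9467%
R_f = 8.58% − 0.56 × 8.9467% = 3.5698%
β_Norwood = ρ·σ_i/σ_m = 0.802 × 27.50 / 16.26 = 1.3564
E(R_Norwood) = R_f + β × MRP = 3.5698% + 1.3564 × 8.9467% = 15.71%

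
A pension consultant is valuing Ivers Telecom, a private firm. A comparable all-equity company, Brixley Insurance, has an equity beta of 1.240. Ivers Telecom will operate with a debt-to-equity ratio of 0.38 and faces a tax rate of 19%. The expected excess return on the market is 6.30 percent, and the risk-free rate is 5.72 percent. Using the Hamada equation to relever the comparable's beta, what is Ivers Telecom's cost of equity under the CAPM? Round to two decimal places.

β_L = β_U × [1 + (1 − t)(D/E)] = 1.240 × [1 + (1 − 0.19) × 0.38]
    = 1.240 × [1 + 0.81 × 0.38] = 1.240 × 1.3078 = 1.6217
E(R) = R_f + β_L × MRP = 5.72% + 1.6217 × 6.30% = 15.94%

15.94%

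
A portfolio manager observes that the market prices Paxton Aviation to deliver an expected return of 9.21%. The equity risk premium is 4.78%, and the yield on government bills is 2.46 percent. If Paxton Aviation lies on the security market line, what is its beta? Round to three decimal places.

1.412

β = (E(R) − R_f) / MRP = (9.21% − 2.46%) / 4.78% = 6.75% / 4.78% = 1.412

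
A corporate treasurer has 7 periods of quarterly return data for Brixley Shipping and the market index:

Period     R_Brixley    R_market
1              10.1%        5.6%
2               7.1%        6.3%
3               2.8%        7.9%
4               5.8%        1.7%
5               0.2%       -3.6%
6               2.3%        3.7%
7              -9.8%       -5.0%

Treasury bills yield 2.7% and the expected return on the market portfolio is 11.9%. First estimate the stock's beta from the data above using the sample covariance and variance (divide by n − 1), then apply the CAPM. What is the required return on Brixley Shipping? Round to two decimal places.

Mean R_i = (10.1 + 7.1 + 2.8 + 5.8 + 0.2 + 2.3 − 9.8) / 7 = 2.6429%
Mean R_m = (5.6 + 6.3 + 7.9 + 1.7 − 3.6 + 3.7 − 5.0) / 7 = 2.3714%
Σ(R_i − R̄_i)(R_m − R̄_m) = 146.1886  ⇒  Cov = 146.1886 / 6 = 24.3648
Σ(R_m − R̄_m)² = 148.6343  ⇒  Var(R_m) = 148.6343 / 6 = 24.7724
β = Cov / Var(R_m) = 24.3648 / 24.7724 = 0.9835
MRP = 11.9% − 2.7% = 9.20%
E(R) = R_f + β × MRP = 2.7% + 0.9835 × 9.2% = 11.75%

11.75%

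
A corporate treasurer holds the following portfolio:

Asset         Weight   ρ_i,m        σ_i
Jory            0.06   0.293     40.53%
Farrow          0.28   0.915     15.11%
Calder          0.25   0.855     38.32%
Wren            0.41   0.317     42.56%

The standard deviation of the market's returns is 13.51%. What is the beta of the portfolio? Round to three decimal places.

β_Jory = 0.293 × 40.53% / 13.51% = 0.8790
β_Farrow = 0.915 × 15.11% / 13.51% = 1.0234
β_Calder = 0.855 × 38.32% / 13.51% = 2.4251
β_Wren = 0.317 × 42.56% / 13.51% = 0.9986
β_P = Σ w_i β_i = 0.06×0.8790 + 0.28×1.0234 + 0.25×2.4251 + 0.41×0.9986 = 1.3550

1.355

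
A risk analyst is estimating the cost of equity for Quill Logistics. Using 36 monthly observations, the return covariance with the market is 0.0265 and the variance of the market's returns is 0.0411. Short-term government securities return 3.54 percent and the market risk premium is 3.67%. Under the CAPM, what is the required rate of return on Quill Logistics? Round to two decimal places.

5.91%

β = Cov(R_i, R_m) / Var(R_m) = 0.0265 / 0.0411 = 0.6448
E(R) = R_f + β × MRP = 3.54% + 0.6448 × 3.67% = 5.91%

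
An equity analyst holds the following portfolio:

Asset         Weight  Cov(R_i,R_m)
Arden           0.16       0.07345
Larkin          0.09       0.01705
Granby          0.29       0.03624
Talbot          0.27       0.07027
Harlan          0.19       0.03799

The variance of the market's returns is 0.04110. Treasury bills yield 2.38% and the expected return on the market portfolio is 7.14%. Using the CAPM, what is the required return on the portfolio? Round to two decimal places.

β_Arden = 0.07345 / 0.04110 = 1.7871
β_Larkin = 0.01705 / 0.04110 = 0.4148
β_Granby = 0.03624 / 0.04110 = 0.8818
β_Talbot = 0.07027 / 0.04110 = 1.7097
β_Harlan = 0.03799 / 0.04110 = 0.9243
β_P = Σ w_i β_i = 0.16×1.7871 + 0.09×0.4148 + 0.29×0.8818 + 0.27×1.7097 + 0.19×0.9243 = 1.2162
MRP = 7.14% − 2.38% = 4.76%
E(R_P) = R_f + β_P × MRP = 2.38% + 1.2162 × 4.76% = 8.17%

8.17%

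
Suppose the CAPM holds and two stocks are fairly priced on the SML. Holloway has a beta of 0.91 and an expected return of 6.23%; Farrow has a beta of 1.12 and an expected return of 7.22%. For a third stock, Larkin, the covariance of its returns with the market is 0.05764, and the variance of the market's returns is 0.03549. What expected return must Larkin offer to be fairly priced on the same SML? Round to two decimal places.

MRP = (7.22% − 6.23%) / (1.12 − 0.91) = 4.7143%
R_f = 6.23% − 0.91 × 4.7143% = 1.9400%
β_Larkin = Cov / Var(R_m) = 0.05764 / 0.03549 = 1.6241
E(R_Larkin) = R_f + β × MRP = 1.9400% + 1.6241 × 4.7143% = 9.60%

9.60%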